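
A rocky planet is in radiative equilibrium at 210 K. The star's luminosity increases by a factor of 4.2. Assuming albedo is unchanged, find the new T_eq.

T_eq ∝ L^(1/4) · d^(−1/2).
T′ = 210 × 4.2^(1/4) = 301 K.

T_eq ≈ 301 K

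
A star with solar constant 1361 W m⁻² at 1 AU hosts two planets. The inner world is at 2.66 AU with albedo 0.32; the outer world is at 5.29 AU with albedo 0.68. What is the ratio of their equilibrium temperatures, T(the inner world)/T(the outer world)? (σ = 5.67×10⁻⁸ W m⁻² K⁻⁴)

T_eq = [S₀(1−A)/(4σd²)]^(1/4), so T ∝ (1−A)^(1/4) / √d.
T₁ = [1361×0.68/(4×5.67×10⁻⁸×2.66²)]^(1/4) = 154.97 K.
T₂ = [1361×0.32/(4×5.67×10⁻⁸×5.29²)]^(1/4) = 91.02 K.

T₁/T₂ ≈ 1.703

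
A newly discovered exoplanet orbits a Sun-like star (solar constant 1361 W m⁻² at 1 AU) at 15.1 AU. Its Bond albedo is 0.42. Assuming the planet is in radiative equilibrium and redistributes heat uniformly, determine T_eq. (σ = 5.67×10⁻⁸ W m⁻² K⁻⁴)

Flux at 15.1 AU: S = 1361/15.1² = 5.97 W m⁻².
Energy balance: absorbed = emitted ⇒ πR²·S(1−A) = 4πR²·σT_eq⁴, so T_eq⁴ = S(1−A)/(4σ).
T_eq = [5.97 × 0.58 / (4 × 5.67×10⁻⁸)]^(1/4) = (1.53×10⁷)^(1/4) = 62.5 K.

T_eq ≈ 62.5 K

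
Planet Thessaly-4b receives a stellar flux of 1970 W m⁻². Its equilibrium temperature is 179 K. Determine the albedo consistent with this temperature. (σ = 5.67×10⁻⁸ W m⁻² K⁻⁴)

A ≈ 0.88

From T_eq⁴ = S(1−A)/(4σ): 1−A = 4σT_eq⁴/S.
1−A = 4 × 5.67×10⁻⁸ × (179)⁴ / 1970 = 0.118.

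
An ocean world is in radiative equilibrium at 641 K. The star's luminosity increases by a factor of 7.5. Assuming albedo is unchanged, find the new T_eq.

T_eq ≈ 1060 K

T_eq ∝ L^(1/4) · d^(−1/2).
T′ = 641 × 7.5^(1/4) = 1060 K.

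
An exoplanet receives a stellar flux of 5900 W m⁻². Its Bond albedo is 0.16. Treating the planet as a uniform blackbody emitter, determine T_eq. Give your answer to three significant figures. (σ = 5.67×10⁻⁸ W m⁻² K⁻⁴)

T_eq ≈ 384 K

Energy balance: absorbed = emitted ⇒ πR²·S(1−A) = 4πR²·σT_eq⁴, so T_eq⁴ = S(1−A)/(4σ).
T_eq = [5900 × 0.84 / (4 × 5.67×10⁻⁸)]^(1/4) = (2.19×10¹⁰)^(1/4) = 384 K.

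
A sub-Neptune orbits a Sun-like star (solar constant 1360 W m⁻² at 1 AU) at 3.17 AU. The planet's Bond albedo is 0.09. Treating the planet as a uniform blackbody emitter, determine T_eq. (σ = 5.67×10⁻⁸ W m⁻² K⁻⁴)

Flux at 3.17 AU: S = 1360/3.17² = 135 W m⁻².
Energy balance: absorbed = emitted ⇒ πR²·S(1−A) = 4πR²·σT_eq⁴, so T_eq⁴ = S(1−A)/(4σ).
T_eq = [135 × 0.91 / (4 × 5.67×10⁻⁸)]^(1/4) = (5.43×10⁸)^(1/4) = 153 K.

T_eq ≈ 153 K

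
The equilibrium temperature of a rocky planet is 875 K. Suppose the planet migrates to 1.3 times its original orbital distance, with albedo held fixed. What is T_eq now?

T_eq ≈ 767 K

T_eq ∝ L^(1/4) · d^(−1/2).
T′ = 875 / 1.3^(1/2) = 767 K.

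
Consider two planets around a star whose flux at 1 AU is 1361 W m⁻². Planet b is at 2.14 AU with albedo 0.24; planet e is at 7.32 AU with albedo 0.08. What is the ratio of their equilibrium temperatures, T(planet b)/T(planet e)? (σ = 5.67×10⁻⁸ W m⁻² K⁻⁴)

T_eq = [S₀(1−A)/(4σd²)]^(1/4), so T ∝ (1−A)^(1/4) / √d.
T₁ = [1361×0.76/(4×5.67×10⁻⁸×2.14²)]^(1/4) = 177.64 K.
T₂ = [1361×0.92/(4×5.67×10⁻⁸×7.32²)]^(1/4) = 100.75 K.

T₁/T₂ ≈ 1.763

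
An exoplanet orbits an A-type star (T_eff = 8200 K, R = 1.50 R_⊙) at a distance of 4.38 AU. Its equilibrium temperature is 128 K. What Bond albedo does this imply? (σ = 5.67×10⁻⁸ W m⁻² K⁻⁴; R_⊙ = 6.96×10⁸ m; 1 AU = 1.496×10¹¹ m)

R_⋆ = 1.50 × 6.96×10⁸ = 1.04×10⁹ m.
d = 4.38 AU = 6.55×10¹¹ m.
L = 4πR_⋆²σT_⋆⁴ = 4π(1.04×10⁹)² × 5.67×10⁻⁸ × (8200)⁴ = 3.51×10²⁷ W.
S = L/(4πd²) = 651 W m⁻².
From T_eq⁴ = S(1−A)/(4σ): 1−A = 4σT_eq⁴/S.
1−A = 4 × 5.67×10⁻⁸ × (128)⁴ / 651 = 0.094.

A ≈ 0.91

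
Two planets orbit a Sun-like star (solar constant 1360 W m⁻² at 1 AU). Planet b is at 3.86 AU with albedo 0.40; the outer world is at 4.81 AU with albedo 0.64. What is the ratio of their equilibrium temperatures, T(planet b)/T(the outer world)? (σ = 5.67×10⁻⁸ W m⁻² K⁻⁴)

T₁/T₂ ≈ 1.268

T_eq = [S₀(1−A)/(4σd²)]^(1/4), so T ∝ (1−A)^(1/4) / √d.
T₁ = [1360×0.60/(4×5.67×10⁻⁸×3.86²)]^(1/4) = 124.66 K.
T₂ = [1360×0.36/(4×5.67×10⁻⁸×4.81²)]^(1/4) = 98.28 K.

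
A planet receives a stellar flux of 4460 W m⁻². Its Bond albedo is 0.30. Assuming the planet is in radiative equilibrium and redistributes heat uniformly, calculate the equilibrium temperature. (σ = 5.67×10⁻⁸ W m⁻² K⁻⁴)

Energy balance: absorbed = emitted ⇒ πR²·S(1−A) = 4πR²·σT_eq⁴, so T_eq⁴ = S(1−A)/(4σ).
T_eq = [4460 × 0.70 / (4 × 5.67×10⁻⁸)]^(1/4) = (1.38×10¹⁰)^(1/4) = 343 K.

T_eq ≈ 343 K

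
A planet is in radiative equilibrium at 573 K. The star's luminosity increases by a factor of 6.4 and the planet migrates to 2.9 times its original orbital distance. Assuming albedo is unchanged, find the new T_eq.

T_eq ≈ 535 K

T_eq ∝ L^(1/4) · d^(−1/2).
T′ = 573 × 6.4^(1/4) / 2.9^(1/2) = 535 K.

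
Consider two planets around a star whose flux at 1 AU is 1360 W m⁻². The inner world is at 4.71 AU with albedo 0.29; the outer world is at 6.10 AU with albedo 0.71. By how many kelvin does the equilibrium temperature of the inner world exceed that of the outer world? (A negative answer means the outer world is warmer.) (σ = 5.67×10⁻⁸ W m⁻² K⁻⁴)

T_eq = [S₀(1−A)/(4σd²)]^(1/4), so T ∝ (1−A)^(1/4) / √d.
T₁ = [1360×0.71/(4×5.67×10⁻⁸×4.71²)]^(1/4) = 117.70 K.
T₂ = [1360×0.29/(4×5.67×10⁻⁸×6.10²)]^(1/4) = 82.68 K.

ΔT ≈ 35.0 K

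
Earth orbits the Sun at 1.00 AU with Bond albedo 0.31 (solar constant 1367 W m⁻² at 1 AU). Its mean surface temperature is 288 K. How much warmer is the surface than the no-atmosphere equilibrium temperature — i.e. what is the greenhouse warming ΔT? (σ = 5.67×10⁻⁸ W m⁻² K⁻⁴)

S = 1367/1.00² = 1367 W m⁻².
T_eq = [S(1−A)/(4σ)]^(1/4) = [1367×0.69/(4×5.67×10⁻⁸)]^(1/4) = 253.9 K.
ΔT = T_surf − T_eq = 288 − 253.9.

ΔT ≈ 34.1 K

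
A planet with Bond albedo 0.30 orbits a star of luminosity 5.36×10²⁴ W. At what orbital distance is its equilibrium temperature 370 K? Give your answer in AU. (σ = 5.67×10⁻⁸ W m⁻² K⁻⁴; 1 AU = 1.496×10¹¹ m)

d ≈ 0.0560 AU

From T_eq⁴ = L(1−A)/(16πσd²): d = √[L(1−A)/(16πσT_eq⁴)].
d = √[5.36×10²⁴ × 0.70 / (16π × 5.67×10⁻⁸ × (370)⁴)] = 8.38×10⁹ m = 0.0560 AU.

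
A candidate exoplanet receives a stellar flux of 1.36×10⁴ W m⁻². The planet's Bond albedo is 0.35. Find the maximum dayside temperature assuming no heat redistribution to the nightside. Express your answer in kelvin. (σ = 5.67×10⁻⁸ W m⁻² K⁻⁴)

With no redistribution each surface element balances locally: S(1−A) = σT⁴.
T = [1.36×10⁴ × 0.65 / 5.67×10⁻⁸]^(1/4) = (1.56×10¹¹)^(1/4) = 628 K.

T_ss ≈ 628 K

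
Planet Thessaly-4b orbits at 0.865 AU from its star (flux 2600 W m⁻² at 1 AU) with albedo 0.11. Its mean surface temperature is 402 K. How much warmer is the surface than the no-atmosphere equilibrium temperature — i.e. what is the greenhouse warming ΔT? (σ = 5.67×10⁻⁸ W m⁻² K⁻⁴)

ΔT ≈ 60.3 K

S = 2600/0.865² = 3475 W m⁻².
T_eq = [S(1−A)/(4σ)]^(1/4) = [3475×0.89/(4×5.67×10⁻⁸)]^(1/4) = 341.7 K.
ΔT = T_surf − T_eq = 402 − 341.7.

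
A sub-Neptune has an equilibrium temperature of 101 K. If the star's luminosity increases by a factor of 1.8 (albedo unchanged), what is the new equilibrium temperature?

T_eq ≈ 117 K

T_eq ∝ L^(1/4) · d^(−1/2).
T′ = 101 × 1.8^(1/4) = 117 K.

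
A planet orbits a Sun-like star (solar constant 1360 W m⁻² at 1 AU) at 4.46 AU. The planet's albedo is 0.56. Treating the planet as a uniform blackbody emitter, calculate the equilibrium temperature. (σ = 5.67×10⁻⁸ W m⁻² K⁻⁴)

T_eq ≈ 107 K

Flux at 4.46 AU: S = 1360/4.46² = 68.4 W m⁻².
Energy balance: absorbed = emitted ⇒ πR²·S(1−A) = 4πR²·σT_eq⁴, so T_eq⁴ = S(1−A)/(4σ).
T_eq = [68.4 × 0.44 / (4 × 5.67×10⁻⁸)]^(1/4) = (1.33×10⁸)^(1/4) = 107 K.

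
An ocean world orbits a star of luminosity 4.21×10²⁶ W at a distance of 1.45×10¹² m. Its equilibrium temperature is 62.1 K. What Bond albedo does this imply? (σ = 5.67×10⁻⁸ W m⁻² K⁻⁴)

Flux: S = L/(4πd²) = 4.21×10²⁶/(4π×(1.45×10¹²)²) = 15.9 W m⁻².
From T_eq⁴ = S(1−A)/(4σ): 1−A = 4σT_eq⁴/S.
1−A = 4 × 5.67×10⁻⁸ × (62.1)⁴ / 15.9 = 0.212.

A ≈ 0.79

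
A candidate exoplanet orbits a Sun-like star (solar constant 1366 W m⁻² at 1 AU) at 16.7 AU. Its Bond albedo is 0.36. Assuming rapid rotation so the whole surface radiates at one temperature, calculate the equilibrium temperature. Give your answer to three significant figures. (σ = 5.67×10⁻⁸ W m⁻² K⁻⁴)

T_eq ≈ 61.0 K

Flux at 16.7 AU: S = 1366/16.7² = 4.90 W m⁻².
Energy balance: absorbed = emitted ⇒ πR²·S(1−A) = 4πR²·σT_eq⁴, so T_eq⁴ = S(1−A)/(4σ).
T_eq = [4.90 × 0.64 / (4 × 5.67×10⁻⁸)]^(1/4) = (1.38×10⁷)^(1/4) = 61.0 K.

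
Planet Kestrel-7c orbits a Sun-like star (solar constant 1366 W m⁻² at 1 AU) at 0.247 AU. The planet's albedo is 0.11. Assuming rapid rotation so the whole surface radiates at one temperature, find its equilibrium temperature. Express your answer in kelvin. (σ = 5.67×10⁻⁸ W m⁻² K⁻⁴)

T_eq ≈ 544 K

Flux at 0.247 AU: S = 1366/0.247² = 2.24×10⁴ W m⁻².
Energy balance: absorbed = emitted ⇒ πR²·S(1−A) = 4πR²·σT_eq⁴, so T_eq⁴ = S(1−A)/(4σ).
T_eq = [2.24×10⁴ × 0.89 / (4 × 5.67×10⁻⁸)]^(1/4) = (8.79×10¹⁰)^(1/4) = 544 K.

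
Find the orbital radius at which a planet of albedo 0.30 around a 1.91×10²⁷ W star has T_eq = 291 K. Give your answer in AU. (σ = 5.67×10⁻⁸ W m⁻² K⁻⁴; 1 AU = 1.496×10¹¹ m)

d ≈ 1.71 AU

From T_eq⁴ = L(1−A)/(16πσd²): d = √[L(1−A)/(16πσT_eq⁴)].
d = √[1.91×10²⁷ × 0.70 / (16π × 5.67×10⁻⁸ × (291)⁴)] = 2.56×10¹¹ m = 1.71 AU.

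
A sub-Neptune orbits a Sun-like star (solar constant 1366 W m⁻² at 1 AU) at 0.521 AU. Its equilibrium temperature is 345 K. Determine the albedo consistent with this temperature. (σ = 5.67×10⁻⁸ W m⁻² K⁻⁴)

Flux at 0.521 AU: S = 1366/0.521² = 5030 W m⁻².
From T_eq⁴ = S(1−A)/(4σ): 1−A = 4σT_eq⁴/S.
1−A = 4 × 5.67×10⁻⁸ × (345)⁴ / 5030 = 0.638.

A ≈ 0.36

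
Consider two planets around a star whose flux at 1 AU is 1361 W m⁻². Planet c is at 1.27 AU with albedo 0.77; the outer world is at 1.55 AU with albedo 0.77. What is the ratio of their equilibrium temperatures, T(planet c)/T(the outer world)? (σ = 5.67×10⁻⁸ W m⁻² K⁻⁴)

T_eq = [S₀(1−A)/(4σd²)]^(1/4), so T ∝ (1−A)^(1/4) / √d.
T₁ = [1361×0.23/(4×5.67×10⁻⁸×1.27²)]^(1/4) = 171.03 K.
T₂ = [1361×0.23/(4×5.67×10⁻⁸×1.55²)]^(1/4) = 154.82 K.

T₁/T₂ ≈ 1.105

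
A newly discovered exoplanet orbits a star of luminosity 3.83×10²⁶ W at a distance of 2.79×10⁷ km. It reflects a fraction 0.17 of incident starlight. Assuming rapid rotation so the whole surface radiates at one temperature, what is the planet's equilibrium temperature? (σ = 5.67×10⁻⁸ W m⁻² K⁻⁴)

d = 2.79×10⁷ km = 2.79×10¹⁰ m.
Flux: S = L/(4πd²) = 3.83×10²⁶/(4π×(2.79×10¹⁰)²) = 3.92×10⁴ W m⁻².
Energy balance: absorbed = emitted ⇒ πR²·S(1−A) = 4πR²·σT_eq⁴, so T_eq⁴ = S(1−A)/(4σ).
T_eq = [3.92×10⁴ × 0.83 / (4 × 5.67×10⁻⁸)]^(1/4) = (1.43×10¹¹)^(1/4) = 615 K.

T_eq ≈ 615 K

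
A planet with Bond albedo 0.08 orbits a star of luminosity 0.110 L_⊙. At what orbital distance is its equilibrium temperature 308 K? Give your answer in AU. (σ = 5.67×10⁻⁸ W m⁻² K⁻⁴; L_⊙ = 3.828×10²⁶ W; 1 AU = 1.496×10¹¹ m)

d ≈ 0.260 AU

L = 0.110 × 3.828×10²⁶ = 4.21×10²⁵ W.
From T_eq⁴ = L(1−A)/(16πσd²): d = √[L(1−A)/(16πσT_eq⁴)].
d = √[4.21×10²⁵ × 0.92 / (16π × 5.67×10⁻⁸ × (308)⁴)] = 3.89×10¹⁰ m = 0.260 AU.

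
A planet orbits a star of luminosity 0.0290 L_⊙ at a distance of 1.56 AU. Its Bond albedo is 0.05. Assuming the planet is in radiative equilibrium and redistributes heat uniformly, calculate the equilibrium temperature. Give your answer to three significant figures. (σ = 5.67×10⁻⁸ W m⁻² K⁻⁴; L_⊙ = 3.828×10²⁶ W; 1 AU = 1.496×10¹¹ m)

T_eq ≈ 90.8 K

d = 1.56 AU = 2.33×10¹¹ m.
L = 0.0290 × 3.828×10²⁶ = 1.11×10²⁵ W.
Flux: S = L/(4πd²) = 1.11×10²⁵/(4π×(2.33×10¹¹)²) = 16.2 W m⁻².
Energy balance: absorbed = emitted ⇒ πR²·S(1−A) = 4πR²·σT_eq⁴, so T_eq⁴ = S(1−A)/(4σ).
T_eq = [16.2 × 0.95 / (4 × 5.67×10⁻⁸)]^(1/4) = (6.79×10⁷)^(1/4) = 90.8 K.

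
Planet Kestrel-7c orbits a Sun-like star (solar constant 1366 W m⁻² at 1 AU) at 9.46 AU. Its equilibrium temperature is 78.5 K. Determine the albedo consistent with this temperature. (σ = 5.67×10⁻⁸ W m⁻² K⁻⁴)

Flux at 9.46 AU: S = 1366/9.46² = 15.3 W m⁻².
From T_eq⁴ = S(1−A)/(4σ): 1−A = 4σT_eq⁴/S.
1−A = 4 × 5.67×10⁻⁸ × (78.5)⁴ / 15.3 = 0.564.

A ≈ 0.44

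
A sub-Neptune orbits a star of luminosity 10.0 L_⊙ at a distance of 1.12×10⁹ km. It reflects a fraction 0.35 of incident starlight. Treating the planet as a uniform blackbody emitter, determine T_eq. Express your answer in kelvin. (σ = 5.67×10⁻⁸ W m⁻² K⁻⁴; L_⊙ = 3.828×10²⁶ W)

d = 1.12×10⁹ km = 1.12×10¹² m.
L = 10.0 × 3.828×10²⁶ = 3.83×10²⁷ W.
Flux: S = L/(4πd²) = 3.83×10²⁷/(4π×(1.12×10¹²)²) = 243 W m⁻².
Energy balance: absorbed = emitted ⇒ πR²·S(1−A) = 4πR²·σT_eq⁴, so T_eq⁴ = S(1−A)/(4σ).
T_eq = [243 × 0.65 / (4 × 5.67×10⁻⁸)]^(1/4) = (6.96×10⁸)^(1/4) = 162 K.

T_eq ≈ 162 K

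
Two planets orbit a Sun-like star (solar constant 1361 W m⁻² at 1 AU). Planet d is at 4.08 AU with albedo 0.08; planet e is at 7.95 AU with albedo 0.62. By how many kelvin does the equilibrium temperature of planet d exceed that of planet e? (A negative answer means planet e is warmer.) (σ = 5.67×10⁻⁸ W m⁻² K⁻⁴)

ΔT ≈ 57.4 K

T_eq = [S₀(1−A)/(4σd²)]^(1/4), so T ∝ (1−A)^(1/4) / √d.
T₁ = [1361×0.92/(4×5.67×10⁻⁸×4.08²)]^(1/4) = 134.95 K.
T₂ = [1361×0.38/(4×5.67×10⁻⁸×7.95²)]^(1/4) = 77.50 K.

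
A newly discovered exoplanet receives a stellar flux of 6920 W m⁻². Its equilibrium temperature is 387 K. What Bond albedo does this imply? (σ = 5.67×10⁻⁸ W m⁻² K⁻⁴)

From T_eq⁴ = S(1−A)/(4σ): 1−A = 4σT_eq⁴/S.
1−A = 4 × 5.67×10⁻⁸ × (387)⁴ / 6920 = 0.735.

A ≈ 0.26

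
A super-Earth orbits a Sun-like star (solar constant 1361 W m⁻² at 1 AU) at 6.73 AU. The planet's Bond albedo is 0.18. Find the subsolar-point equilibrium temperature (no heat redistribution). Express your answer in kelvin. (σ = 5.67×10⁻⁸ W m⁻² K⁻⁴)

T_ss ≈ 144 K

Flux at 6.73 AU: S = 1361/6.73² = 30.0 W m⁻².
At the subsolar point the surface absorbs S(1−A) and emits σT⁴ per unit area — no factor of 4, since only the local patch is in balance.
T = [30.0 × 0.82 / 5.67×10⁻⁸]^(1/4) = (4.35×10⁸)^(1/4) = 144 K.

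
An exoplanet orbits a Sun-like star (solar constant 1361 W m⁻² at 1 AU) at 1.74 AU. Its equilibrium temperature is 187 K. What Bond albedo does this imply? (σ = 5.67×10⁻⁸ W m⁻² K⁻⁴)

Flux at 1.74 AU: S = 1361/1.74² = 450 W m⁻².
From T_eq⁴ = S(1−A)/(4σ): 1−A = 4σT_eq⁴/S.
1−A = 4 × 5.67×10⁻⁸ × (187)⁴ / 450 = 0.617.

A ≈ 0.38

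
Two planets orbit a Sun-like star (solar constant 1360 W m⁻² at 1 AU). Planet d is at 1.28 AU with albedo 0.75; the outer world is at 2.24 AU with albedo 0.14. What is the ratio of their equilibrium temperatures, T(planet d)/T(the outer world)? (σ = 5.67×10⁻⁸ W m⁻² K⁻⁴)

T_eq = [S₀(1−A)/(4σd²)]^(1/4), so T ∝ (1−A)^(1/4) / √d.
T₁ = [1360×0.25/(4×5.67×10⁻⁸×1.28²)]^(1/4) = 173.92 K.
T₂ = [1360×0.86/(4×5.67×10⁻⁸×2.24²)]^(1/4) = 179.05 K.

T₁/T₂ ≈ 0.971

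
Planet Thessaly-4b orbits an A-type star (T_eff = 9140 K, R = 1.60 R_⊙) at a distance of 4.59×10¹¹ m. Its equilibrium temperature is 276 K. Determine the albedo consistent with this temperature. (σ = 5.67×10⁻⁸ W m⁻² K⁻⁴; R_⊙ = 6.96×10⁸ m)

R_⋆ = 1.60 × 6.96×10⁸ = 1.11×10⁹ m.
L = 4πR_⋆²σT_⋆⁴ = 4π(1.11×10⁹)² × 5.67×10⁻⁸ × (9140)⁴ = 6.17×10²⁷ W.
S = L/(4πd²) = 2330 W m⁻².
From T_eq⁴ = S(1−A)/(4σ): 1−A = 4σT_eq⁴/S.
1−A = 4 × 5.67×10⁻⁸ × (276)⁴ / 2330 = 0.565.

A ≈ 0.43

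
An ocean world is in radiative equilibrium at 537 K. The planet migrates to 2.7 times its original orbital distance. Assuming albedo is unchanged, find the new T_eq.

T_eq ≈ 327 K

T_eq ∝ L^(1/4) · d^(−1/2).
T′ = 537 / 2.7^(1/2) = 327 K.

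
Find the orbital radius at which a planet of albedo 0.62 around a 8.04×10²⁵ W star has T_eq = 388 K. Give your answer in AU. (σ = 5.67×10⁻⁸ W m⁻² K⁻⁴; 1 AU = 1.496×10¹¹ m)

d ≈ 0.145 AU

From T_eq⁴ = L(1−A)/(16πσd²): d = √[L(1−A)/(16πσT_eq⁴)].
d = √[8.04×10²⁵ × 0.38 / (16π × 5.67×10⁻⁸ × (388)⁴)] = 2.17×10¹⁰ m = 0.145 AU.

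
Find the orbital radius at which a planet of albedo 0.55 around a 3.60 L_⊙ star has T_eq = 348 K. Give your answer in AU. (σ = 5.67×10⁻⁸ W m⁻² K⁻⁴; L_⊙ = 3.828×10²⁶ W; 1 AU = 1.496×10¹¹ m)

d ≈ 0.814 AU

L = 3.60 × 3.828×10²⁶ = 1.38×10²⁷ W.
From T_eq⁴ = L(1−A)/(16πσd²): d = √[L(1−A)/(16πσT_eq⁴)].
d = √[1.38×10²⁷ × 0.45 / (16π × 5.67×10⁻⁸ × (348)⁴)] = 1.22×10¹¹ m = 0.814 AU.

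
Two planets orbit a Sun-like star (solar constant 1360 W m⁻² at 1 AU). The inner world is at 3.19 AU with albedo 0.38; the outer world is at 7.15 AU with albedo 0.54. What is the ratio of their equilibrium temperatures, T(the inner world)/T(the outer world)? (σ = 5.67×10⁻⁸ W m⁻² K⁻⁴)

T_eq = [S₀(1−A)/(4σd²)]^(1/4), so T ∝ (1−A)^(1/4) / √d.
T₁ = [1360×0.62/(4×5.67×10⁻⁸×3.19²)]^(1/4) = 138.25 K.
T₂ = [1360×0.46/(4×5.67×10⁻⁸×7.15²)]^(1/4) = 85.71 K.

T₁/T₂ ≈ 1.613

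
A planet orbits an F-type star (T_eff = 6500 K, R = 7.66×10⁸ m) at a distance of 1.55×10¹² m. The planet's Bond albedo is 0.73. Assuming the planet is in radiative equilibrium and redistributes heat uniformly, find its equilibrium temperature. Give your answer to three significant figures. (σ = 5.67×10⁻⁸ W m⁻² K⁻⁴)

L = 4πR_⋆²σT_⋆⁴ = 4π(7.66×10⁸)² × 5.67×10⁻⁸ × (6500)⁴ = 7.46×10²⁶ W.
S = L/(4πd²) = 24.7 W m⁻².
Energy balance: absorbed = emitted ⇒ πR²·S(1−A) = 4πR²·σT_eq⁴, so T_eq⁴ = S(1−A)/(4σ).
T_eq = [24.7 × 0.27 / (4 × 5.67×10⁻⁸)]^(1/4) = (2.94×10⁷)^(1/4) = 73.7 K.

T_eq ≈ 73.7 K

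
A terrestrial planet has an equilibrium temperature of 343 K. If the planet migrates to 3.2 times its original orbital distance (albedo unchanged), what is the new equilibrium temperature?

T_eq ≈ 192 K

T_eq ∝ L^(1/4) · d^(−1/2).
T′ = 343 / 3.2^(1/2) = 192 K.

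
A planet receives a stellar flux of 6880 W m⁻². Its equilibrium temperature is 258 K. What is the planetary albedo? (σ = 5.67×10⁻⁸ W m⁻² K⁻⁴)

A ≈ 0.85

From T_eq⁴ = S(1−A)/(4σ): 1−A = 4σT_eq⁴/S.
1−A = 4 × 5.67×10⁻⁸ × (258)⁴ / 6880 = 0.146.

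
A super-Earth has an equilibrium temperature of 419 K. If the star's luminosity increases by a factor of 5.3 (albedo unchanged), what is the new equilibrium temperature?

T_eq ≈ 636 K

T_eq ∝ L^(1/4) · d^(−1/2).
T′ = 419 × 5.3^(1/4) = 636 K.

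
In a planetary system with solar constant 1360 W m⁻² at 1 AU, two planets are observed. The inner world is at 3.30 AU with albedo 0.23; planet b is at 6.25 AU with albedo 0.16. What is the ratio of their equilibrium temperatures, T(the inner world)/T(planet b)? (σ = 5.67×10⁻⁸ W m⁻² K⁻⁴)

T₁/T₂ ≈ 1.347

T_eq = [S₀(1−A)/(4σd²)]^(1/4), so T ∝ (1−A)^(1/4) / √d.
T₁ = [1360×0.77/(4×5.67×10⁻⁸×3.30²)]^(1/4) = 143.50 K.
T₂ = [1360×0.84/(4×5.67×10⁻⁸×6.25²)]^(1/4) = 106.56 K.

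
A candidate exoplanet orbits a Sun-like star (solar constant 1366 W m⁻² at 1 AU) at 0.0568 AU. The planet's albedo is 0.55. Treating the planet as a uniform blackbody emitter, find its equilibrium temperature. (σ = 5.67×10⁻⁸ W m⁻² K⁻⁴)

Flux at 0.0568 AU: S = 1366/0.0568² = 4.23×10⁵ W m⁻².
Energy balance: absorbed = emitted ⇒ πR²·S(1−A) = 4πR²·σT_eq⁴, so T_eq⁴ = S(1−A)/(4σ).
T_eq = [4.23×10⁵ × 0.45 / (4 × 5.67×10⁻⁸)]^(1/4) = (8.40×10¹¹)^(1/4) = 957 K.

T_eq ≈ 957 K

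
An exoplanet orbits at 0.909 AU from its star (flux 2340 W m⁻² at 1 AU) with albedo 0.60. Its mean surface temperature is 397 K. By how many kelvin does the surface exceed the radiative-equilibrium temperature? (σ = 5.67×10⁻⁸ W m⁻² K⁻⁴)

S = 2340/0.909² = 2832 W m⁻².
T_eq = [S(1−A)/(4σ)]^(1/4) = [2832×0.40/(4×5.67×10⁻⁸)]^(1/4) = 265.8 K.
ΔT = T_surf − T_eq = 397 − 265.8.

ΔT ≈ 131.2 K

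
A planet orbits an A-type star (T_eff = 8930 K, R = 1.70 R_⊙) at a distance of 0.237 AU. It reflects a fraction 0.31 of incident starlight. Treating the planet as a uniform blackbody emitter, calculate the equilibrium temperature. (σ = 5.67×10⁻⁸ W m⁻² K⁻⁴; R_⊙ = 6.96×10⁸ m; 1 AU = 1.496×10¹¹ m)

T_eq ≈ 1050 K

R_⋆ = 1.70 × 6.96×10⁸ = 1.18×10⁹ m.
d = 0.237 AU = 3.55×10¹⁰ m.
L = 4πR_⋆²σT_⋆⁴ = 4π(1.18×10⁹)² × 5.67×10⁻⁸ × (8930)⁴ = 6.34×10²⁷ W.
S = L/(4πd²) = 4.02×10⁵ W m⁻².
Energy balance: absorbed = emitted ⇒ πR²·S(1−A) = 4πR²·σT_eq⁴, so T_eq⁴ = S(1−A)/(4σ).
T_eq = [4.02×10⁵ × 0.69 / (4 × 5.67×10⁻⁸)]^(1/4) = (1.22×10¹²)^(1/4) = 1050 K.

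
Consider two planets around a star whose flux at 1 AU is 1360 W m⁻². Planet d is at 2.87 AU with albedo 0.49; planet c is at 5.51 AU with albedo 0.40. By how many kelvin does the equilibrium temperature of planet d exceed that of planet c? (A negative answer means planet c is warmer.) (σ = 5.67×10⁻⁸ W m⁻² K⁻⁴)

ΔT ≈ 34.5 K

T_eq = [S₀(1−A)/(4σd²)]^(1/4), so T ∝ (1−A)^(1/4) / √d.
T₁ = [1360×0.51/(4×5.67×10⁻⁸×2.87²)]^(1/4) = 138.81 K.
T₂ = [1360×0.60/(4×5.67×10⁻⁸×5.51²)]^(1/4) = 104.34 K.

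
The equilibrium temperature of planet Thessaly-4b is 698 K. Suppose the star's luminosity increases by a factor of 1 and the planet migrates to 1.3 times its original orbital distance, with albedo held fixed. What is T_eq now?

T_eq ∝ L^(1/4) · d^(−1/2).
T′ = 698 × 1^(1/4) / 1.3^(1/2) = 612 K.

T_eq ≈ 612 K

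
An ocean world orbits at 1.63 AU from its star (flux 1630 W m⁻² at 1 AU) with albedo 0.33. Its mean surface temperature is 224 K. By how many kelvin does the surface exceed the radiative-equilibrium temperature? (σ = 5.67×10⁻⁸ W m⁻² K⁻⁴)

ΔT ≈ 17.7 K

S = 1630/1.63² = 613.5 W m⁻².
T_eq = [S(1−A)/(4σ)]^(1/4) = [613.5×0.67/(4×5.67×10⁻⁸)]^(1/4) = 206.3 K.
ΔT = T_surf − T_eq = 224 − 206.3.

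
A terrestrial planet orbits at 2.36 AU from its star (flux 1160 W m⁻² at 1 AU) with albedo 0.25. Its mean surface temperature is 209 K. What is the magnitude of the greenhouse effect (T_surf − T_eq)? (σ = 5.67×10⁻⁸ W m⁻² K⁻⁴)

ΔT ≈ 47.0 K

S = 1160/2.36² = 208.3 W m⁻².
T_eq = [S(1−A)/(4σ)]^(1/4) = [208.3×0.75/(4×5.67×10⁻⁸)]^(1/4) = 162.0 K.
ΔT = T_surf − T_eq = 209 − 162.0.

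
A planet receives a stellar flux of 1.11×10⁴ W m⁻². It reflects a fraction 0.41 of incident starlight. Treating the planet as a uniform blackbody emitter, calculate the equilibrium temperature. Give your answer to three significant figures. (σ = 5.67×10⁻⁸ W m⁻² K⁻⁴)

Energy balance: absorbed = emitted ⇒ πR²·S(1−A) = 4πR²·σT_eq⁴, so T_eq⁴ = S(1−A)/(4σ).
T_eq = [1.11×10⁴ × 0.59 / (4 × 5.67×10⁻⁸)]^(1/4) = (2.89×10¹⁰)^(1/4) = 412 K.

T_eq ≈ 412 K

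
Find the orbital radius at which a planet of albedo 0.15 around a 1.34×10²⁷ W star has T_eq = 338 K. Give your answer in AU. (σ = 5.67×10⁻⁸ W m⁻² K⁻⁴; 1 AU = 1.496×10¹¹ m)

From T_eq⁴ = L(1−A)/(16πσd²): d = √[L(1−A)/(16πσT_eq⁴)].
d = √[1.34×10²⁷ × 0.85 / (16π × 5.67×10⁻⁸ × (338)⁴)] = 1.75×10¹¹ m = 1.17 AU.

d ≈ 1.17 AU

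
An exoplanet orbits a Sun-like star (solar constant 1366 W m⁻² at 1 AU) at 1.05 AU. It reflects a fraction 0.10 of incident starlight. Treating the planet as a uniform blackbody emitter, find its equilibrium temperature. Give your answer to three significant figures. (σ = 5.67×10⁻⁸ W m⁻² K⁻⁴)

Flux at 1.05 AU: S = 1366/1.05² = 1240 W m⁻².
Energy balance: absorbed = emitted ⇒ πR²·S(1−A) = 4πR²·σT_eq⁴, so T_eq⁴ = S(1−A)/(4σ).
T_eq = [1240 × 0.90 / (4 × 5.67×10⁻⁸)]^(1/4) = (4.92×10⁹)^(1/4) = 265 K.

T_eq ≈ 265 K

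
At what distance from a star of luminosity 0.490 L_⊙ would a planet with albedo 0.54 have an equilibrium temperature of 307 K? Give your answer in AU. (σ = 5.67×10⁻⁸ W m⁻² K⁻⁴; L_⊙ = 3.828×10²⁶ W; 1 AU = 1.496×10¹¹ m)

L = 0.490 × 3.828×10²⁶ = 1.88×10²⁶ W.
From T_eq⁴ = L(1−A)/(16πσd²): d = √[L(1−A)/(16πσT_eq⁴)].
d = √[1.88×10²⁶ × 0.46 / (16π × 5.67×10⁻⁸ × (307)⁴)] = 5.84×10¹⁰ m = 0.390 AU.

d ≈ 0.390 AU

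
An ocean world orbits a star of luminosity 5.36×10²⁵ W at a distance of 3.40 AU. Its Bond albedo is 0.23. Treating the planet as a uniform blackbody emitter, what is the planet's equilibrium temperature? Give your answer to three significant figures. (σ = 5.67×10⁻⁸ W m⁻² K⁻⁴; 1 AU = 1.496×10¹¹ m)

d = 3.40 AU = 5.09×10¹¹ m.
Flux: S = L/(4πd²) = 5.36×10²⁵/(4π×(5.09×10¹¹)²) = 16.5 W m⁻².
Energy balance: absorbed = emitted ⇒ πR²·S(1−A) = 4πR²·σT_eq⁴, so T_eq⁴ = S(1−A)/(4σ).
T_eq = [16.5 × 0.77 / (4 × 5.67×10⁻⁸)]^(1/4) = (5.60×10⁷)^(1/4) = 86.5 K.

T_eq ≈ 86.5 K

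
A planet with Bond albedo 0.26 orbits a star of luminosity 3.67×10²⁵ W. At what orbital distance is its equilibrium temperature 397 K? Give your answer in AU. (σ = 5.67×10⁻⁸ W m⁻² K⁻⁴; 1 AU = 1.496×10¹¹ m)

From T_eq⁴ = L(1−A)/(16πσd²): d = √[L(1−A)/(16πσT_eq⁴)].
d = √[3.67×10²⁵ × 0.74 / (16π × 5.67×10⁻⁸ × (397)⁴)] = 1.96×10¹⁰ m = 0.131 AU.

d ≈ 0.131 AU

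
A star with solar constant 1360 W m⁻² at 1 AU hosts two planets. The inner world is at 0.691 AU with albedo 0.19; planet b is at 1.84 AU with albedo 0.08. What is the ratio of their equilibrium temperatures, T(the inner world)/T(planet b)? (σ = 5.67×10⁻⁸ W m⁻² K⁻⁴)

T₁/T₂ ≈ 1.581

T_eq = [S₀(1−A)/(4σd²)]^(1/4), so T ∝ (1−A)^(1/4) / √d.
T₁ = [1360×0.81/(4×5.67×10⁻⁸×0.691²)]^(1/4) = 317.58 K.
T₂ = [1360×0.92/(4×5.67×10⁻⁸×1.84²)]^(1/4) = 200.91 K.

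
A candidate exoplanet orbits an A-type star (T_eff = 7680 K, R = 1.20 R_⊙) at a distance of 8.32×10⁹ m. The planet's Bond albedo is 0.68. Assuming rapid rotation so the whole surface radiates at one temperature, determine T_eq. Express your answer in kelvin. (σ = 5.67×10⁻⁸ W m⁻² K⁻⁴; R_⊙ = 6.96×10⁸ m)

R_⋆ = 1.20 × 6.96×10⁸ = 8.35×10⁸ m.
L = 4πR_⋆²σT_⋆⁴ = 4π(8.35×10⁸)² × 5.67×10⁻⁸ × (7680)⁴ = 1.73×10²⁷ W.
S = L/(4πd²) = 1.99×10⁶ W m⁻².
Energy balance: absorbed = emitted ⇒ πR²·S(1−A) = 4πR²·σT_eq⁴, so T_eq⁴ = S(1−A)/(4σ).
T_eq = [1.99×10⁶ × 0.32 / (4 × 5.67×10⁻⁸)]^(1/4) = (2.80×10¹²)^(1/4) = 1290 K.

T_eq ≈ 1290 K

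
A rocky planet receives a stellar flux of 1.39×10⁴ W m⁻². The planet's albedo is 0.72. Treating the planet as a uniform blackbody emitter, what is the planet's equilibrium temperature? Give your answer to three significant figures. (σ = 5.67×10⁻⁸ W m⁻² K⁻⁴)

T_eq ≈ 362 K

Energy balance: absorbed = emitted ⇒ πR²·S(1−A) = 4πR²·σT_eq⁴, so T_eq⁴ = S(1−A)/(4σ).
T_eq = [1.39×10⁴ × 0.28 / (4 × 5.67×10⁻⁸)]^(1/4) = (1.72×10¹⁰)^(1/4) = 362 K.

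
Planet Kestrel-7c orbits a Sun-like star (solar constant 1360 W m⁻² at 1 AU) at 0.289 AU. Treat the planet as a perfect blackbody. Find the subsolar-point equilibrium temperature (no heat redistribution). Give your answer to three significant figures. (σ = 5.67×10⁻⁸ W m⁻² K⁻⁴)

T_ss ≈ 732 K

Flux at 0.289 AU: S = 1360/0.289² = 1.63×10⁴ W m⁻².
At the subsolar point the surface absorbs S(1−A) and emits σT⁴ per unit area — no factor of 4, since only the local patch is in balance.
T = [1.63×10⁴ × 1.00 / 5.67×10⁻⁸]^(1/4) = (2.87×10¹¹)^(1/4) = 732 K.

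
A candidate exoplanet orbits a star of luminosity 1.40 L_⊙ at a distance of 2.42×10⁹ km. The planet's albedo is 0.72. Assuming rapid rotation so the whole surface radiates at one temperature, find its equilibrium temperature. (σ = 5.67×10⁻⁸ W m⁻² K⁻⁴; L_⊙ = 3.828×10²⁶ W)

d = 2.42×10⁹ km = 2.42×10¹² m.
L = 1.40 × 3.828×10²⁶ = 5.36×10²⁶ W.
Flux: S = L/(4πd²) = 5.36×10²⁶/(4π×(2.42×10¹²)²) = 7.28 W m⁻².
Energy balance: absorbed = emitted ⇒ πR²·S(1−A) = 4πR²·σT_eq⁴, so T_eq⁴ = S(1−A)/(4σ).
T_eq = [7.28 × 0.28 / (4 × 5.67×10⁻⁸)]^(1/4) = (8.99×10⁶)^(1/4) = 54.8 K.

T_eq ≈ 54.8 K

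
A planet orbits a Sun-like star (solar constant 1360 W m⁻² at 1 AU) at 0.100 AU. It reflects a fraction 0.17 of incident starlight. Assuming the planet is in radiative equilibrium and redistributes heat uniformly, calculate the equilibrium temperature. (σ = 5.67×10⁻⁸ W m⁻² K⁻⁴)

Flux at 0.100 AU: S = 1360/0.100² = 1.36×10⁵ W m⁻².
Energy balance: absorbed = emitted ⇒ πR²·S(1−A) = 4πR²·σT_eq⁴, so T_eq⁴ = S(1−A)/(4σ).
T_eq = [1.36×10⁵ × 0.83 / (4 × 5.67×10⁻⁸)]^(1/4) = (4.98×10¹¹)^(1/4) = 840 K.

T_eq ≈ 840 K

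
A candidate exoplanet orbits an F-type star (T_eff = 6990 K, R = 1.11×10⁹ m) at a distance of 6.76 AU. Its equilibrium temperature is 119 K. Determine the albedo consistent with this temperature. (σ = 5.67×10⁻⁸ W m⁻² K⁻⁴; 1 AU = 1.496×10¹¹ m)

A ≈ 0.72

d = 6.76 AU = 1.01×10¹² m.
L = 4πR_⋆²σT_⋆⁴ = 4π(1.11×10⁹)² × 5.67×10⁻⁸ × (6990)⁴ = 2.10×10²⁷ W.
S = L/(4πd²) = 163 W m⁻².
From T_eq⁴ = S(1−A)/(4σ): 1−A = 4σT_eq⁴/S.
1−A = 4 × 5.67×10⁻⁸ × (119)⁴ / 163 = 0.279.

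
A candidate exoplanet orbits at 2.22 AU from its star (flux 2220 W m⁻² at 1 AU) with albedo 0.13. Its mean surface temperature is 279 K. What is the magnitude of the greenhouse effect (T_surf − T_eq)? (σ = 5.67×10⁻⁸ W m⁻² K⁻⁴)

ΔT ≈ 75.1 K

S = 2220/2.22² = 450.5 W m⁻².
T_eq = [S(1−A)/(4σ)]^(1/4) = [450.5×0.87/(4×5.67×10⁻⁸)]^(1/4) = 203.9 K.
ΔT = T_surf − T_eq = 279 − 203.9.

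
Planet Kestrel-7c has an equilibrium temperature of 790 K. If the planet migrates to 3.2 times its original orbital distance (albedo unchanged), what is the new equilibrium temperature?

T_eq ∝ L^(1/4) · d^(−1/2).
T′ = 790 / 3.2^(1/2) = 442 K.

T_eq ≈ 442 K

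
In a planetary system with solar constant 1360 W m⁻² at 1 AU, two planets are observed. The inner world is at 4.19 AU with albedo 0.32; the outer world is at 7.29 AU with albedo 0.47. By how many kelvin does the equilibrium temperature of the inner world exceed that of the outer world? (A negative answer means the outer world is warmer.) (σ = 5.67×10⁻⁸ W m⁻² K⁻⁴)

ΔT ≈ 35.5 K

T_eq = [S₀(1−A)/(4σd²)]^(1/4), so T ∝ (1−A)^(1/4) / √d.
T₁ = [1360×0.68/(4×5.67×10⁻⁸×4.19²)]^(1/4) = 123.45 K.
T₂ = [1360×0.53/(4×5.67×10⁻⁸×7.29²)]^(1/4) = 87.94 K.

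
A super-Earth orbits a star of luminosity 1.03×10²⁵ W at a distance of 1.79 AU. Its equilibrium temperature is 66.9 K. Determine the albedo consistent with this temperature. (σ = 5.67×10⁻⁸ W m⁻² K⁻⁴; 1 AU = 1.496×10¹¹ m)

A ≈ 0.60

d = 1.79 AU = 2.68×10¹¹ m.
Flux: S = L/(4πd²) = 1.03×10²⁵/(4π×(2.68×10¹¹)²) = 11.4 W m⁻².
From T_eq⁴ = S(1−A)/(4σ): 1−A = 4σT_eq⁴/S.
1−A = 4 × 5.67×10⁻⁸ × (66.9)⁴ / 11.4 = 0.397.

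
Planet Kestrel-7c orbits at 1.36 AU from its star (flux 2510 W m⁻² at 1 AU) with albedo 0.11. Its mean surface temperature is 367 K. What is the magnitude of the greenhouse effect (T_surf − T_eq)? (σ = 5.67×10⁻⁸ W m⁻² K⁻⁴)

ΔT ≈ 96.9 K

S = 2510/1.36² = 1357 W m⁻².
T_eq = [S(1−A)/(4σ)]^(1/4) = [1357×0.89/(4×5.67×10⁻⁸)]^(1/4) = 270.1 K.
ΔT = T_surf − T_eq = 367 − 270.1.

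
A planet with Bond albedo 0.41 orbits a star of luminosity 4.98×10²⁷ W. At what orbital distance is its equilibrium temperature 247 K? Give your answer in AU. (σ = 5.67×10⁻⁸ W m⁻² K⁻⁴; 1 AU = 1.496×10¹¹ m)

d ≈ 3.52 AU

From T_eq⁴ = L(1−A)/(16πσd²): d = √[L(1−A)/(16πσT_eq⁴)].
d = √[4.98×10²⁷ × 0.59 / (16π × 5.67×10⁻⁸ × (247)⁴)] = 5.26×10¹¹ m = 3.52 AU.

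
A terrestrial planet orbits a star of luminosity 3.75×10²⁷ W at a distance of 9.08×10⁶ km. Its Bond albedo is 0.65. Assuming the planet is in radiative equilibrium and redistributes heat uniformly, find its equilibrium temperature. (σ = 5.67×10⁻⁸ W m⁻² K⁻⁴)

T_eq ≈ 1540 K

d = 9.08×10⁶ km = 9.08×10⁹ m.
Flux: S = L/(4πd²) = 3.75×10²⁷/(4π×(9.08×10⁹)²) = 3.62×10⁶ W m⁻².
Energy balance: absorbed = emitted ⇒ πR²·S(1−A) = 4πR²·σT_eq⁴, so T_eq⁴ = S(1−A)/(4σ).
T_eq = [3.62×10⁶ × 0.35 / (4 × 5.67×10⁻⁸)]^(1/4) = (5.59×10¹²)^(1/4) = 1540 K.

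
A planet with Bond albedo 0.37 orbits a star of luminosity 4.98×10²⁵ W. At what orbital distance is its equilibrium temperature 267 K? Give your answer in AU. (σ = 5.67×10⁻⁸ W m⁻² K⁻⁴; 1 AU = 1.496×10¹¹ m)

d ≈ 0.311 AU

From T_eq⁴ = L(1−A)/(16πσd²): d = √[L(1−A)/(16πσT_eq⁴)].
d = √[4.98×10²⁵ × 0.63 / (16π × 5.67×10⁻⁸ × (267)⁴)] = 4.65×10¹⁰ m = 0.311 AU.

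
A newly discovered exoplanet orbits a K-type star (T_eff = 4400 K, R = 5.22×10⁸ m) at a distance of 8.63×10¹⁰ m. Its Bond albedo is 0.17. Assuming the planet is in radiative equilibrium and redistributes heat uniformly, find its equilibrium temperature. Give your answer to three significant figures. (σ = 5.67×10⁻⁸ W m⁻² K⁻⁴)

T_eq ≈ 231 K

L = 4πR_⋆²σT_⋆⁴ = 4π(5.22×10⁸)² × 5.67×10⁻⁸ × (4400)⁴ = 7.28×10²⁵ W.
S = L/(4πd²) = 778 W m⁻².
Energy balance: absorbed = emitted ⇒ πR²·S(1−A) = 4πR²·σT_eq⁴, so T_eq⁴ = S(1−A)/(4σ).
T_eq = [778 × 0.83 / (4 × 5.67×10⁻⁸)]^(1/4) = (2.85×10⁹)^(1/4) = 231 K.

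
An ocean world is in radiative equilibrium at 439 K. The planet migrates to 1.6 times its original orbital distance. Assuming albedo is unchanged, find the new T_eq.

T_eq ∝ L^(1/4) · d^(−1/2).
T′ = 439 / 1.6^(1/2) = 347 K.

T_eq ≈ 347 K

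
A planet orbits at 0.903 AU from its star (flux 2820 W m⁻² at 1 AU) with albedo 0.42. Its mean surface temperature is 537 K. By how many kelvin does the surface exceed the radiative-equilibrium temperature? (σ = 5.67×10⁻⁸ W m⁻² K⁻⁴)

S = 2820/0.903² = 3458 W m⁻².
T_eq = [S(1−A)/(4σ)]^(1/4) = [3458×0.58/(4×5.67×10⁻⁸)]^(1/4) = 306.7 K.
ΔT = T_surf − T_eq = 537 − 306.7.

ΔT ≈ 230.3 K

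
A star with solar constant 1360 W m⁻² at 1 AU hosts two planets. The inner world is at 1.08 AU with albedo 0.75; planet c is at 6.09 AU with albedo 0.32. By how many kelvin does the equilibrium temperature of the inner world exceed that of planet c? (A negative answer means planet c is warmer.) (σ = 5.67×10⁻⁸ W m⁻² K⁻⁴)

ΔT ≈ 86.9 K

T_eq = [S₀(1−A)/(4σd²)]^(1/4), so T ∝ (1−A)^(1/4) / √d.
T₁ = [1360×0.25/(4×5.67×10⁻⁸×1.08²)]^(1/4) = 189.34 K.
T₂ = [1360×0.68/(4×5.67×10⁻⁸×6.09²)]^(1/4) = 102.40 K.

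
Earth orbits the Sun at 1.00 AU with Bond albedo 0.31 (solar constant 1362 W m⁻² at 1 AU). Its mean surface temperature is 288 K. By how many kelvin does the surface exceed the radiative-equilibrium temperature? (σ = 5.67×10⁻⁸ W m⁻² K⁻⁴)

S = 1362/1.00² = 1362 W m⁻².
T_eq = [S(1−A)/(4σ)]^(1/4) = [1362×0.69/(4×5.67×10⁻⁸)]^(1/4) = 253.7 K.
ΔT = T_surf − T_eq = 288 − 253.7.

ΔT ≈ 34.3 K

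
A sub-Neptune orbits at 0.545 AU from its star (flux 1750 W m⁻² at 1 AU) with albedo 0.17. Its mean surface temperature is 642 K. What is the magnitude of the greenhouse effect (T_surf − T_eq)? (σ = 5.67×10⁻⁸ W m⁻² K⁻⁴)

S = 1750/0.545² = 5892 W m⁻².
T_eq = [S(1−A)/(4σ)]^(1/4) = [5892×0.83/(4×5.67×10⁻⁸)]^(1/4) = 383.2 K.
ΔT = T_surf − T_eq = 642 − 383.2.

ΔT ≈ 258.8 K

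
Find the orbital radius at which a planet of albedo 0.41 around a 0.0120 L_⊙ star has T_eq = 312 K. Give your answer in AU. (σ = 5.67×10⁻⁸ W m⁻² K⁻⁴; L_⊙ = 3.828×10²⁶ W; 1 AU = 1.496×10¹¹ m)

L = 0.0120 × 3.828×10²⁶ = 4.59×10²⁴ W.
From T_eq⁴ = L(1−A)/(16πσd²): d = √[L(1−A)/(16πσT_eq⁴)].
d = √[4.59×10²⁴ × 0.59 / (16π × 5.67×10⁻⁸ × (312)⁴)] = 1.00×10¹⁰ m = 0.0670 AU.

d ≈ 0.0670 AU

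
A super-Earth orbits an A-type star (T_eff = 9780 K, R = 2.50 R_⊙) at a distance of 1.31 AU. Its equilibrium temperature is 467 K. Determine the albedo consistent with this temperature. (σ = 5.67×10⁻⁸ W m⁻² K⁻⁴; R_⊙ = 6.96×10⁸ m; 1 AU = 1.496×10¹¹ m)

R_⋆ = 2.50 × 6.96×10⁸ = 1.74×10⁹ m.
d = 1.31 AU = 1.96×10¹¹ m.
L = 4πR_⋆²σT_⋆⁴ = 4π(1.74×10⁹)² × 5.67×10⁻⁸ × (9780)⁴ = 1.97×10²⁸ W.
S = L/(4πd²) = 4.09×10⁴ W m⁻².
From T_eq⁴ = S(1−A)/(4σ): 1−A = 4σT_eq⁴/S.
1−A = 4 × 5.67×10⁻⁸ × (467)⁴ / 4.09×10⁴ = 0.264.

A ≈ 0.74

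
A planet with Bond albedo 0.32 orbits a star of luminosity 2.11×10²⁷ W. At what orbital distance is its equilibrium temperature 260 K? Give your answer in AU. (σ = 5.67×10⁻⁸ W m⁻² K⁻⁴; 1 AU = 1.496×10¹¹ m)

From T_eq⁴ = L(1−A)/(16πσd²): d = √[L(1−A)/(16πσT_eq⁴)].
d = √[2.11×10²⁷ × 0.68 / (16π × 5.67×10⁻⁸ × (260)⁴)] = 3.32×10¹¹ m = 2.22 AU.

d ≈ 2.22 AU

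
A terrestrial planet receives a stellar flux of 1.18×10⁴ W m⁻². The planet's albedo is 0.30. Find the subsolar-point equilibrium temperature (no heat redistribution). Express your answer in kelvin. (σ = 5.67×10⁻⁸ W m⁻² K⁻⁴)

T_ss ≈ 618 K

At the subsolar point the surface absorbs S(1−A) and emits σT⁴ per unit area — no factor of 4, since only the local patch is in balance.
T = [1.18×10⁴ × 0.70 / 5.67×10⁻⁸]^(1/4) = (1.46×10¹¹)^(1/4) = 618 K.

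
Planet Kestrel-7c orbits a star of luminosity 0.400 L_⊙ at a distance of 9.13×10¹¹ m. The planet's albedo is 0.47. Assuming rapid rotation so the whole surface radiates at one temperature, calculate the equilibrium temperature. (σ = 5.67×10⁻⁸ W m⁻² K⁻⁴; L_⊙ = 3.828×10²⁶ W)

T_eq ≈ 76.5 K

L = 0.400 × 3.828×10²⁶ = 1.53×10²⁶ W.
Flux: S = L/(4πd²) = 1.53×10²⁶/(4π×(9.13×10¹¹)²) = 14.6 W m⁻².
Energy balance: absorbed = emitted ⇒ πR²·S(1−A) = 4πR²·σT_eq⁴, so T_eq⁴ = S(1−A)/(4σ).
T_eq = [14.6 × 0.53 / (4 × 5.67×10⁻⁸)]^(1/4) = (3.42×10⁷)^(1/4) = 76.5 K.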